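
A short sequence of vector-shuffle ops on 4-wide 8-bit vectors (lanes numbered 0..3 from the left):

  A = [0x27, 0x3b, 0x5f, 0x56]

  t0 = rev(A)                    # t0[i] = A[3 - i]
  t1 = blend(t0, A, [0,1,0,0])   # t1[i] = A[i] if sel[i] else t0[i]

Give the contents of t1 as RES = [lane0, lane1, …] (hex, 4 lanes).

t0 = [0x56, 0x5f, 0x3b, 0x27]
t1 = [0x56, 0x3b, 0x3b, 0x27]

RES = [ 0x56  0x3b  0x3b  0x27 ]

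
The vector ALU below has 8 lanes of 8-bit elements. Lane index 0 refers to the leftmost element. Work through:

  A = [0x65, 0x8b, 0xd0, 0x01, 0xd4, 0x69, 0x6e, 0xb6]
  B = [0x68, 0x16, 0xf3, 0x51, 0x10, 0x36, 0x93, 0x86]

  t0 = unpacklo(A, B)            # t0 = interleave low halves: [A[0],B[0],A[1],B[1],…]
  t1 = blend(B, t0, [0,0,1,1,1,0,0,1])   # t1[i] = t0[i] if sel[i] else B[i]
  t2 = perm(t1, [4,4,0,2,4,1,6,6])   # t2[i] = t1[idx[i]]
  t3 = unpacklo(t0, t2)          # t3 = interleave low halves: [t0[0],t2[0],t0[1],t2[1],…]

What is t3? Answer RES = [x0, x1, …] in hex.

t0 = [0x65, 0x68, 0x8b, 0x16, 0xd0, 0xf3, 0x01, 0x51]
t1 = [0x68, 0x16, 0x8b, 0x16, 0xd0, 0x36, 0x93, 0x51]
t2 = [0xd0, 0xd0, 0x68, 0x8b, 0xd0, 0x16, 0x93, 0x93]
t3 = [0x65, 0xd0, 0x68, 0xd0, 0x8b, 0x68, 0x16, 0x8b]

RES = [0x65, 0xd0, 0x68, 0xd0, 0x8b, 0x68, 0x16, 0x8b]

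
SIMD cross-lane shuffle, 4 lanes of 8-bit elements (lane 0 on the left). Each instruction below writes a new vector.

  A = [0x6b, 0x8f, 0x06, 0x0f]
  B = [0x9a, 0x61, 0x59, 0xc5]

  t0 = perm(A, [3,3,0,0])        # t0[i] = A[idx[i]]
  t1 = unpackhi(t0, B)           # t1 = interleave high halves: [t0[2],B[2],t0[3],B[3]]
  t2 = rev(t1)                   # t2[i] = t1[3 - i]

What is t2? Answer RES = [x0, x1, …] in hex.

RES = [ 0xc5  0x6b  0x59  0x6b ]

t0 = [0x0f, 0x0f, 0x6b, 0x6b]
t1 = [0x6b, 0x59, 0x6b, 0xc5]
t2 = [0xc5, 0x6b, 0x59, 0x6b]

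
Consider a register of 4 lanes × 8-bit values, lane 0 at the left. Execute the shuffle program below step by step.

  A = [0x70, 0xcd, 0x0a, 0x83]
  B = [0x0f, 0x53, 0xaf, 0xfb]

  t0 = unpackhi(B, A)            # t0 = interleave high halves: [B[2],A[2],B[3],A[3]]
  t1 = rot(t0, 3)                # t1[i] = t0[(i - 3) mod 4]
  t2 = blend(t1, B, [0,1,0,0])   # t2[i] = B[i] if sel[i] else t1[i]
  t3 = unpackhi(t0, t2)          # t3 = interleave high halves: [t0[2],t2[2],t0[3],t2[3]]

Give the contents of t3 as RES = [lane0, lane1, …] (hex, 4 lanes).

→ t0 |af|0a|fb|83|
→ t1 |0a|fb|83|af|
→ t2 |0a|53|83|af|
→ t3 |fb|83|83|af|

RES = [0xfb, 0x83, 0x83, 0xaf]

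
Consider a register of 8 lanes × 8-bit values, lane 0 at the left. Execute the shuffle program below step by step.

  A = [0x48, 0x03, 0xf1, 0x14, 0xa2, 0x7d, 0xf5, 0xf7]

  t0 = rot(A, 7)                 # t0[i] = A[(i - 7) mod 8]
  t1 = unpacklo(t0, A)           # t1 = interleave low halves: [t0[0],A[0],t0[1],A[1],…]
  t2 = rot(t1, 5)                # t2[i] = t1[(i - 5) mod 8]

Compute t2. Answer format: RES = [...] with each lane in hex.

→ t0 |03|f1|14|a2|7d|f5|f7|48|
→ t1 |03|48|f1|03|14|f1|a2|14|
→ t2 |03|14|f1|a2|14|03|48|f1|

RES = [0x03, 0x14, 0xf1, 0xa2, 0x14, 0x03, 0x48, 0xf1]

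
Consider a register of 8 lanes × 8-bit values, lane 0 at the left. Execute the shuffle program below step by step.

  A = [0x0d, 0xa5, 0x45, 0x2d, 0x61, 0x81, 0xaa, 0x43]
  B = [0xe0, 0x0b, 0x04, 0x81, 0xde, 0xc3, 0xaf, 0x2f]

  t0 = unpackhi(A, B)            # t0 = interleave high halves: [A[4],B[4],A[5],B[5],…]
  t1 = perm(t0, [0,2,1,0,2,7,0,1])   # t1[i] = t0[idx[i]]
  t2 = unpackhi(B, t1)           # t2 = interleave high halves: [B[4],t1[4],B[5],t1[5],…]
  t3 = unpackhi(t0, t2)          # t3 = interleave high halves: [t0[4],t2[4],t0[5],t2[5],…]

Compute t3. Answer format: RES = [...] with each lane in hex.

→ t0 |61|de|81|c3|aa|af|43|2f|
→ t1 |61|81|de|61|81|2f|61|de|
→ t2 |de|81|c3|2f|af|61|2f|de|
→ t3 |aa|af|af|61|43|2f|2f|de|

RES = [0xaa, 0xaf, 0xaf, 0x61, 0x43, 0x2f, 0x2f, 0xde]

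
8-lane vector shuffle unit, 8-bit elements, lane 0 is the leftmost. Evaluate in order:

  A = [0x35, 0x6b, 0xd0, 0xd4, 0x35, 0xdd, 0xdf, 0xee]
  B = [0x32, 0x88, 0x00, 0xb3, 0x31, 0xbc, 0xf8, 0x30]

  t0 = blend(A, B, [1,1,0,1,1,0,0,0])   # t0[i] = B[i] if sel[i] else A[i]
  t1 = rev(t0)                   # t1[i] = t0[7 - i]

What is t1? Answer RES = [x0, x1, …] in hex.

→ t0 |32|88|d0|b3|31|dd|df|ee|
→ t1 |ee|df|dd|31|b3|d0|88|32|

RES = [0xee, 0xdf, 0xdd, 0x31, 0xb3, 0xd0, 0x88, 0x32]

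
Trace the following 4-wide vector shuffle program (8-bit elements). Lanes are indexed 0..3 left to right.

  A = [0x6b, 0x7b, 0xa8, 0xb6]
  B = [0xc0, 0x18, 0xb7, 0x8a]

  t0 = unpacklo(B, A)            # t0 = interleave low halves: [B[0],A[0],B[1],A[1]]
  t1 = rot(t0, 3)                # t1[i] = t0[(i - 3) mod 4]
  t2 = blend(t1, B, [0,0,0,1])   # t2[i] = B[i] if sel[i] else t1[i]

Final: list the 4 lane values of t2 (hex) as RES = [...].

t0 = [0xc0, 0x6b, 0x18, 0x7b]
t1 = [0x6b, 0x18, 0x7b, 0xc0]
t2 = [0x6b, 0x18, 0x7b, 0x8a]

RES = [ 0x6b  0x18  0x7b  0x8a ]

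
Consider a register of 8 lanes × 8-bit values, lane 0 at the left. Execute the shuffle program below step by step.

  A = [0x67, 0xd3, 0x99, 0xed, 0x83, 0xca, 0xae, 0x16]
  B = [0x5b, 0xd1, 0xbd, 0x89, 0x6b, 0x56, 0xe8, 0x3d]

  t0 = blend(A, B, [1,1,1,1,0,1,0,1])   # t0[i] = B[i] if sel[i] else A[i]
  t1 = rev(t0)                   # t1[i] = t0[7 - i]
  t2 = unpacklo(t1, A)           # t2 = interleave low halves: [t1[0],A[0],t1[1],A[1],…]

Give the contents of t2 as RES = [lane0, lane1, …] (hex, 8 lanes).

t0 = [0x5b, 0xd1, 0xbd, 0x89, 0x83, 0x56, 0xae, 0x3d]
t1 = [0x3d, 0xae, 0x56, 0x83, 0x89, 0xbd, 0xd1, 0x5b]
t2 = [0x3d, 0x67, 0xae, 0xd3, 0x56, 0x99, 0x83, 0xed]

RES = [ 0x3d  0x67  0xae  0xd3  0x56  0x99  0x83  0xed ]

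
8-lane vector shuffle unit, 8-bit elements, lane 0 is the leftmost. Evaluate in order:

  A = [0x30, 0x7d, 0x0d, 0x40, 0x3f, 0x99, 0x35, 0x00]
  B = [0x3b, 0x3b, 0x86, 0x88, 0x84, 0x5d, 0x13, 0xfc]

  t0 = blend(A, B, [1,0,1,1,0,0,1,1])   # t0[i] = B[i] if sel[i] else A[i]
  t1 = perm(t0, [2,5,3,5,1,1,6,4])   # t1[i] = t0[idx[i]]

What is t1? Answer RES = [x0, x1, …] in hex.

→ t0 |3b|7d|86|88|3f|99|13|fc|
→ t1 |86|99|88|99|7d|7d|13|3f|

RES = [0x86, 0x99, 0x88, 0x99, 0x7d, 0x7d, 0x13, 0x3f]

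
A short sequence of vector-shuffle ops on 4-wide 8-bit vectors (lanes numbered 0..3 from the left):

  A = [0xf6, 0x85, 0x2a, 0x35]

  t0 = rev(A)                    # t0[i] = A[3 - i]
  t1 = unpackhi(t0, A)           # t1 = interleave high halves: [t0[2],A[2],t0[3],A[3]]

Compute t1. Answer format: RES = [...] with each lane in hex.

RES = [ 0x85  0x2a  0xf6  0x35 ]

t0 = [0x35, 0x2a, 0x85, 0xf6]
t1 = [0x85, 0x2a, 0xf6, 0x35]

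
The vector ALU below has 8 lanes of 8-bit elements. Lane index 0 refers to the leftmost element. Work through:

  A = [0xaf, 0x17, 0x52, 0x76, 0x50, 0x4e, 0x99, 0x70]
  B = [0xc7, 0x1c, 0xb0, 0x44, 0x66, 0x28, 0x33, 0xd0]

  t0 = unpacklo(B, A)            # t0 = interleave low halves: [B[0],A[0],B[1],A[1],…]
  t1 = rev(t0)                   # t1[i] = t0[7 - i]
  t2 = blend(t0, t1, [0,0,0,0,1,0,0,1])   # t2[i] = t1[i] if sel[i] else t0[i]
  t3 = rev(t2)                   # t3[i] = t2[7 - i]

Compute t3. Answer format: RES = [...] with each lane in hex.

RES = [0xc7, 0x44, 0x52, 0x17, 0x17, 0x1c, 0xaf, 0xc7]

  t0: c7 af 1c 17 b0 52 44 76
  t1: 76 44 52 b0 17 1c af c7
  t2: c7 af 1c 17 17 52 44 c7
  t3: c7 44 52 17 17 1c af c7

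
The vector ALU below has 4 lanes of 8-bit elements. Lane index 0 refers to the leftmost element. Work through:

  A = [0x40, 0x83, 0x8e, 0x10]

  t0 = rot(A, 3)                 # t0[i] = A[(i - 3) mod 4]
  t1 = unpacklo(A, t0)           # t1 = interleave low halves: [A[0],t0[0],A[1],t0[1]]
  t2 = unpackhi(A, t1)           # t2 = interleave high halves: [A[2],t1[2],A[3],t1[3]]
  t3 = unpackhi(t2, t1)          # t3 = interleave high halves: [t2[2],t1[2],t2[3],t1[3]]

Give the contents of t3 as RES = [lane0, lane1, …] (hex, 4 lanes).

t0 = [0x83, 0x8e, 0x10, 0x40]
t1 = [0x40, 0x83, 0x83, 0x8e]
t2 = [0x8e, 0x83, 0x10, 0x8e]
t3 = [0x10, 0x83, 0x8e, 0x8e]

RES = [0x10, 0x83, 0x8e, 0x8e]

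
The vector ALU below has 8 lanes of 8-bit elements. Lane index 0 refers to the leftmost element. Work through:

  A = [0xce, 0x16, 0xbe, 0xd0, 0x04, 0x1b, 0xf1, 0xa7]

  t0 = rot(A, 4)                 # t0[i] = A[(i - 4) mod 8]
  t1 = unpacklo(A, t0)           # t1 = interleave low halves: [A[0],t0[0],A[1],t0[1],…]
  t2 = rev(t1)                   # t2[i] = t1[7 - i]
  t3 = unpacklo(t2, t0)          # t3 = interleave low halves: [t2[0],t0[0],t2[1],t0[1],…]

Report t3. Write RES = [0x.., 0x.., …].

RES = [ 0xa7  0x04  0xd0  0x1b  0xf1  0xf1  0xbe  0xa7 ]

t0 = [0x04, 0x1b, 0xf1, 0xa7, 0xce, 0x16, 0xbe, 0xd0]
t1 = [0xce, 0x04, 0x16, 0x1b, 0xbe, 0xf1, 0xd0, 0xa7]
t2 = [0xa7, 0xd0, 0xf1, 0xbe, 0x1b, 0x16, 0x04, 0xce]
t3 = [0xa7, 0x04, 0xd0, 0x1b, 0xf1, 0xf1, 0xbe, 0xa7]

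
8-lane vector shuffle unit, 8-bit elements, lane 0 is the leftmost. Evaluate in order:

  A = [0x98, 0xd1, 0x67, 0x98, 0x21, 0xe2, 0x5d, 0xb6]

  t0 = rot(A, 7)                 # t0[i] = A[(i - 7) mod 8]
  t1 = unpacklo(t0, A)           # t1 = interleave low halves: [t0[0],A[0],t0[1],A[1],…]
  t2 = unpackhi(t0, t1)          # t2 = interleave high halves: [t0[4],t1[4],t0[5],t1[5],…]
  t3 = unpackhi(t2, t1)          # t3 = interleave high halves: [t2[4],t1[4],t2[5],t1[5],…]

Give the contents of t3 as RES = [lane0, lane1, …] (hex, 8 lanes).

RES = [0xb6, 0x98, 0x21, 0x67, 0x98, 0x21, 0x98, 0x98]

t0 = [0xd1, 0x67, 0x98, 0x21, 0xe2, 0x5d, 0xb6, 0x98]
t1 = [0xd1, 0x98, 0x67, 0xd1, 0x98, 0x67, 0x21, 0x98]
t2 = [0xe2, 0x98, 0x5d, 0x67, 0xb6, 0x21, 0x98, 0x98]
t3 = [0xb6, 0x98, 0x21, 0x67, 0x98, 0x21, 0x98, 0x98]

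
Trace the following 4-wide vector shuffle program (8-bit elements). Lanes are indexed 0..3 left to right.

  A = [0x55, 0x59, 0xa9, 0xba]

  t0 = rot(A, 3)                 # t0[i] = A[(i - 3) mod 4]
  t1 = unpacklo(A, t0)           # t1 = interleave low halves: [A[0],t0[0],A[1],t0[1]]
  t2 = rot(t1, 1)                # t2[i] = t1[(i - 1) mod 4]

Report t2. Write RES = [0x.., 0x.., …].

RES = [0xa9, 0x55, 0x59, 0x59]

→ t0 |59|a9|ba|55|
→ t1 |55|59|59|a9|
→ t2 |a9|55|59|59|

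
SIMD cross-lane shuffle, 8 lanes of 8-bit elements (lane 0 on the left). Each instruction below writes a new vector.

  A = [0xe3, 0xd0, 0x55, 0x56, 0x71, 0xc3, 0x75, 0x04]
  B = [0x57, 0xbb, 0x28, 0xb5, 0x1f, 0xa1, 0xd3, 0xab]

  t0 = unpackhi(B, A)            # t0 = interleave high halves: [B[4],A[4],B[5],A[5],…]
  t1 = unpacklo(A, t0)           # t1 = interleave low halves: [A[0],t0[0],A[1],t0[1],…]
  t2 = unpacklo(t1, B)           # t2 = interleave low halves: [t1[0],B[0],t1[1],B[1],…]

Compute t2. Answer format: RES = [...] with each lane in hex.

RES = [ 0xe3  0x57  0x1f  0xbb  0xd0  0x28  0x71  0xb5 ]

t0 = [0x1f, 0x71, 0xa1, 0xc3, 0xd3, 0x75, 0xab, 0x04]
t1 = [0xe3, 0x1f, 0xd0, 0x71, 0x55, 0xa1, 0x56, 0xc3]
t2 = [0xe3, 0x57, 0x1f, 0xbb, 0xd0, 0x28, 0x71, 0xb5]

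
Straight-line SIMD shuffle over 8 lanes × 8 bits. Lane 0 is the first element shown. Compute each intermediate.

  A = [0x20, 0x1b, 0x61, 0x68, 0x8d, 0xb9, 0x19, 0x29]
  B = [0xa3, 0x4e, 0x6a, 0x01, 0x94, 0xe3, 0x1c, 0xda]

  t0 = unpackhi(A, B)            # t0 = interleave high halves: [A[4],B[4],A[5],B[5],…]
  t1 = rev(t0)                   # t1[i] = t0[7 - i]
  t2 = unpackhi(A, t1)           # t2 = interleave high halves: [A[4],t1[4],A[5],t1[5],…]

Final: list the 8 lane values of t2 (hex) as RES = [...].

RES = [ 0x8d  0xe3  0xb9  0xb9  0x19  0x94  0x29  0x8d ]

  t0: 8d 94 b9 e3 19 1c 29 da
  t1: da 29 1c 19 e3 b9 94 8d
  t2: 8d e3 b9 b9 19 94 29 8d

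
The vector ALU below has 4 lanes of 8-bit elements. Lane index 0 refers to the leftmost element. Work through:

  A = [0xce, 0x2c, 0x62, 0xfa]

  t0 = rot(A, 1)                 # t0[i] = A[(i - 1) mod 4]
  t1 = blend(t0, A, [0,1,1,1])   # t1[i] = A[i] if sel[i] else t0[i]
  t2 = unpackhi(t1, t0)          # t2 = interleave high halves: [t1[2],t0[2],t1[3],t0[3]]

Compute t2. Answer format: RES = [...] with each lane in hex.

→ t0 |fa|ce|2c|62|
→ t1 |fa|2c|62|fa|
→ t2 |62|2c|fa|62|

RES = [0x62, 0x2c, 0xfa, 0x62]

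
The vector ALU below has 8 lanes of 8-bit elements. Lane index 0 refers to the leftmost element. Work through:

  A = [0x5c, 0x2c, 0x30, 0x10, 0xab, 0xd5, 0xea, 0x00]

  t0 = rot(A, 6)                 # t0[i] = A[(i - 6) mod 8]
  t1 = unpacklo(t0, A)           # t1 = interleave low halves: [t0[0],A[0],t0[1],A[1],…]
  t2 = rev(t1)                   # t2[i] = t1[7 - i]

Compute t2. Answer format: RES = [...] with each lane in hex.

RES = [ 0x10  0xd5  0x30  0xab  0x2c  0x10  0x5c  0x30 ]

  t0: 30 10 ab d5 ea 00 5c 2c
  t1: 30 5c 10 2c ab 30 d5 10
  t2: 10 d5 30 ab 2c 10 5c 30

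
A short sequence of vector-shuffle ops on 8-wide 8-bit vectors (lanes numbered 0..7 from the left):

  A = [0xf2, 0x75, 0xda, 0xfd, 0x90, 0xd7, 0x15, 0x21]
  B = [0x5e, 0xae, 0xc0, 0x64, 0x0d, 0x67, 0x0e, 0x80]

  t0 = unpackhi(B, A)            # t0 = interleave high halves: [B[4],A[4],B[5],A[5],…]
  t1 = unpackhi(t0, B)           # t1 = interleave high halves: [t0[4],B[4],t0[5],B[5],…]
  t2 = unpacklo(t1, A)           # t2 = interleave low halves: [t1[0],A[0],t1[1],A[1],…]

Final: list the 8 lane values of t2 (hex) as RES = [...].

RES = [ 0x0e  0xf2  0x0d  0x75  0x15  0xda  0x67  0xfd ]

t0 = [0x0d, 0x90, 0x67, 0xd7, 0x0e, 0x15, 0x80, 0x21]
t1 = [0x0e, 0x0d, 0x15, 0x67, 0x80, 0x0e, 0x21, 0x80]
t2 = [0x0e, 0xf2, 0x0d, 0x75, 0x15, 0xda, 0x67, 0xfd]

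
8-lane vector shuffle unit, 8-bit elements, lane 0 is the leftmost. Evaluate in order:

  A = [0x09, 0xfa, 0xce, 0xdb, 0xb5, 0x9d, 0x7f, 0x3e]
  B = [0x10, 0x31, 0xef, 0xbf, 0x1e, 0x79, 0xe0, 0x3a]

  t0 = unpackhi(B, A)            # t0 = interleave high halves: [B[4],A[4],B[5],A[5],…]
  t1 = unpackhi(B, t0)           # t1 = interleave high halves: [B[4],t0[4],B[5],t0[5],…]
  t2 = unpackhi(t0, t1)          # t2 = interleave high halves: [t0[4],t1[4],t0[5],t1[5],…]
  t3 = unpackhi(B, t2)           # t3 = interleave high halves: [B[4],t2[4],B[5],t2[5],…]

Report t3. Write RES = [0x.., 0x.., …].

  t0: 1e b5 79 9d e0 7f 3a 3e
  t1: 1e e0 79 7f e0 3a 3a 3e
  t2: e0 e0 7f 3a 3a 3a 3e 3e
  t3: 1e 3a 79 3a e0 3e 3a 3e

RES = [0x1e, 0x3a, 0x79, 0x3a, 0xe0, 0x3e, 0x3a, 0x3e]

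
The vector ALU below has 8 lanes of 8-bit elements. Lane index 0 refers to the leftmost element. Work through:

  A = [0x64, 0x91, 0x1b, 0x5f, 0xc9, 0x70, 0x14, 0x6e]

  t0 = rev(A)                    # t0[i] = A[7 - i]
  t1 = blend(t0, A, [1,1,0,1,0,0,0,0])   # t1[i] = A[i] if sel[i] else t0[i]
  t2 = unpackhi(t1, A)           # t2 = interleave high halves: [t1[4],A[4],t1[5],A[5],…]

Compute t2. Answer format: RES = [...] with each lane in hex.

RES = [ 0x5f  0xc9  0x1b  0x70  0x91  0x14  0x64  0x6e ]

→ t0 |6e|14|70|c9|5f|1b|91|64|
→ t1 |64|91|70|5f|5f|1b|91|64|
→ t2 |5f|c9|1b|70|91|14|64|6e|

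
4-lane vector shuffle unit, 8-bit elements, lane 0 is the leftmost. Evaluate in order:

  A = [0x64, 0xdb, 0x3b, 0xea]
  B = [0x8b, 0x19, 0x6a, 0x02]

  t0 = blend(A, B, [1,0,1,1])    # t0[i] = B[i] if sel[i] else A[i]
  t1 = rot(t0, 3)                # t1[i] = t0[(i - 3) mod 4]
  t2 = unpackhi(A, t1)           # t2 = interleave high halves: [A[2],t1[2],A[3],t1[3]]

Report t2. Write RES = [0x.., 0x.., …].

→ t0 |8b|db|6a|02|
→ t1 |db|6a|02|8b|
→ t2 |3b|02|ea|8b|

RES = [ 0x3b  0x02  0xea  0x8b ]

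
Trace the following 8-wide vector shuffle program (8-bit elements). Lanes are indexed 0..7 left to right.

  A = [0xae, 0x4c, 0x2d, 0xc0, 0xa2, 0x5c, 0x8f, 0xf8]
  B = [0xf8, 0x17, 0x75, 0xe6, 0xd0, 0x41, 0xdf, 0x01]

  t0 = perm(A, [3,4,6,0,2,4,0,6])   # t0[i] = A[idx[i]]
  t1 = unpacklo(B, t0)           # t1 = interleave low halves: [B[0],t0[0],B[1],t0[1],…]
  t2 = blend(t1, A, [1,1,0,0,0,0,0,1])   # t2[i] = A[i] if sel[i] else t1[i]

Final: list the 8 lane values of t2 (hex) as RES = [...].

RES = [0xae, 0x4c, 0x17, 0xa2, 0x75, 0x8f, 0xe6, 0xf8]

→ t0 |c0|a2|8f|ae|2d|a2|ae|8f|
→ t1 |f8|c0|17|a2|75|8f|e6|ae|
→ t2 |ae|4c|17|a2|75|8f|e6|f8|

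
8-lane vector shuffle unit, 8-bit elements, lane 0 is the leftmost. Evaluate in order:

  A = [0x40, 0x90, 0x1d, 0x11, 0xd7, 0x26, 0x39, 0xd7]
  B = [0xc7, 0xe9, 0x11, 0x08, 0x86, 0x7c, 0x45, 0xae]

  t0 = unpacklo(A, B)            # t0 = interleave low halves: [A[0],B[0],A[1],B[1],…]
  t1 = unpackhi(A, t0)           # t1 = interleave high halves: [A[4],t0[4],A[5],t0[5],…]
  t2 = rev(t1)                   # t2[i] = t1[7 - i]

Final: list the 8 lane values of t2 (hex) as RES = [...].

→ t0 |40|c7|90|e9|1d|11|11|08|
→ t1 |d7|1d|26|11|39|11|d7|08|
→ t2 |08|d7|11|39|11|26|1d|d7|

RES = [ 0x08  0xd7  0x11  0x39  0x11  0x26  0x1d  0xd7 ]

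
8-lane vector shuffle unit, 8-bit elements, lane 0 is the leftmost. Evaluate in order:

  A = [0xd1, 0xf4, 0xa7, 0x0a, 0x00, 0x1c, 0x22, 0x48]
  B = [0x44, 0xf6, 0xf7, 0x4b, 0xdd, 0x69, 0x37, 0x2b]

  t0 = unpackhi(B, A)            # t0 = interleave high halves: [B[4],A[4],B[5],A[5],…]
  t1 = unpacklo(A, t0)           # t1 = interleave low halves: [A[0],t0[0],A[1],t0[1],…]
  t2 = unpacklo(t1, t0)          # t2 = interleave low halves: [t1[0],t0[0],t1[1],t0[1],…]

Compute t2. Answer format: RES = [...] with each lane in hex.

RES = [0xd1, 0xdd, 0xdd, 0x00, 0xf4, 0x69, 0x00, 0x1c]

  t0: dd 00 69 1c 37 22 2b 48
  t1: d1 dd f4 00 a7 69 0a 1c
  t2: d1 dd dd 00 f4 69 00 1c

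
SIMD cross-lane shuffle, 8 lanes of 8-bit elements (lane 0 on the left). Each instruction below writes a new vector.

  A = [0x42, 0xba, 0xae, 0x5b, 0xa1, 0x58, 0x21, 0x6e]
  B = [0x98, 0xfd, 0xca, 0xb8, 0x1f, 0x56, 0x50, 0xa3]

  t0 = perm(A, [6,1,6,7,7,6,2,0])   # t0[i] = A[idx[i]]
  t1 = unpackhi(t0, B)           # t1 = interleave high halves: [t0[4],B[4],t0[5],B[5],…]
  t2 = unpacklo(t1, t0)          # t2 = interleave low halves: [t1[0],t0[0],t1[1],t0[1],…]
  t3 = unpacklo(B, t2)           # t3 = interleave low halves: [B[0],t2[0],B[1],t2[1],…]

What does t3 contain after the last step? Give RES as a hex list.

RES = [ 0x98  0x6e  0xfd  0x21  0xca  0x1f  0xb8  0xba ]

  t0: 21 ba 21 6e 6e 21 ae 42
  t1: 6e 1f 21 56 ae 50 42 a3
  t2: 6e 21 1f ba 21 21 56 6e
  t3: 98 6e fd 21 ca 1f b8 ba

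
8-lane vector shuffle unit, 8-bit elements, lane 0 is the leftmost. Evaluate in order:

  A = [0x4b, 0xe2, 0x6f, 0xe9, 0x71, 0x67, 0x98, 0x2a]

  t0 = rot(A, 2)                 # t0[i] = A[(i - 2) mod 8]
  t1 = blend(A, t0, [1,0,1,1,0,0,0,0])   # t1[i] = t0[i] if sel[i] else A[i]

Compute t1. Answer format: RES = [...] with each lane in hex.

RES = [0x98, 0xe2, 0x4b, 0xe2, 0x71, 0x67, 0x98, 0x2a]

t0 = [0x98, 0x2a, 0x4b, 0xe2, 0x6f, 0xe9, 0x71, 0x67]
t1 = [0x98, 0xe2, 0x4b, 0xe2, 0x71, 0x67, 0x98, 0x2a]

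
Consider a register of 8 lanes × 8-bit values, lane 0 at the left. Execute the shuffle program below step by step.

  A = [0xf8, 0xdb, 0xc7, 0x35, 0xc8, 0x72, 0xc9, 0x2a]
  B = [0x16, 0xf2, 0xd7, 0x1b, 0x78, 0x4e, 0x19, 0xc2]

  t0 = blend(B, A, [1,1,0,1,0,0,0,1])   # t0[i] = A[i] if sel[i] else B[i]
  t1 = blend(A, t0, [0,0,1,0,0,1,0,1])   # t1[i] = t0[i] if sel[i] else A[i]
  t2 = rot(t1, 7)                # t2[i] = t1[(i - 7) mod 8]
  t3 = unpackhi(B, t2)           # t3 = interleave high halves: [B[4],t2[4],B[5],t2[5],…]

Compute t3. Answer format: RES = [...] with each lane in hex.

RES = [ 0x78  0x4e  0x4e  0xc9  0x19  0x2a  0xc2  0xf8 ]

t0 = [0xf8, 0xdb, 0xd7, 0x35, 0x78, 0x4e, 0x19, 0x2a]
t1 = [0xf8, 0xdb, 0xd7, 0x35, 0xc8, 0x4e, 0xc9, 0x2a]
t2 = [0xdb, 0xd7, 0x35, 0xc8, 0x4e, 0xc9, 0x2a, 0xf8]
t3 = [0x78, 0x4e, 0x4e, 0xc9, 0x19, 0x2a, 0xc2, 0xf8]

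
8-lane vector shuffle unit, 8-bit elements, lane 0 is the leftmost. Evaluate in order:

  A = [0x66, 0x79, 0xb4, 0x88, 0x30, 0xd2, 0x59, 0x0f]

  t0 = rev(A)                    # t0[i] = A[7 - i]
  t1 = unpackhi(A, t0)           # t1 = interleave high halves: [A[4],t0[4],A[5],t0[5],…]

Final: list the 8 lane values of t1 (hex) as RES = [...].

RES = [0x30, 0x88, 0xd2, 0xb4, 0x59, 0x79, 0x0f, 0x66]

t0 = [0x0f, 0x59, 0xd2, 0x30, 0x88, 0xb4, 0x79, 0x66]
t1 = [0x30, 0x88, 0xd2, 0xb4, 0x59, 0x79, 0x0f, 0x66]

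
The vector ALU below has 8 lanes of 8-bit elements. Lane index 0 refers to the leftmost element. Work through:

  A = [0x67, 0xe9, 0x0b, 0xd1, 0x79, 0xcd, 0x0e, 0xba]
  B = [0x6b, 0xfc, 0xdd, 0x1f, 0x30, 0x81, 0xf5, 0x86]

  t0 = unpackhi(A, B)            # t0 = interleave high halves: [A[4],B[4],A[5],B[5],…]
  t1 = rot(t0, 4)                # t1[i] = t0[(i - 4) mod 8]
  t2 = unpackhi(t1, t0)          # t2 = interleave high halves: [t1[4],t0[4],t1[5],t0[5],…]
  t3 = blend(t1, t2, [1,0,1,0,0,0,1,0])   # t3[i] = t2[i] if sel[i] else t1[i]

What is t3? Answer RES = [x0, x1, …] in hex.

RES = [0x79, 0xf5, 0x30, 0x86, 0x79, 0x30, 0x81, 0x81]

t0 = [0x79, 0x30, 0xcd, 0x81, 0x0e, 0xf5, 0xba, 0x86]
t1 = [0x0e, 0xf5, 0xba, 0x86, 0x79, 0x30, 0xcd, 0x81]
t2 = [0x79, 0x0e, 0x30, 0xf5, 0xcd, 0xba, 0x81, 0x86]
t3 = [0x79, 0xf5, 0x30, 0x86, 0x79, 0x30, 0x81, 0x81]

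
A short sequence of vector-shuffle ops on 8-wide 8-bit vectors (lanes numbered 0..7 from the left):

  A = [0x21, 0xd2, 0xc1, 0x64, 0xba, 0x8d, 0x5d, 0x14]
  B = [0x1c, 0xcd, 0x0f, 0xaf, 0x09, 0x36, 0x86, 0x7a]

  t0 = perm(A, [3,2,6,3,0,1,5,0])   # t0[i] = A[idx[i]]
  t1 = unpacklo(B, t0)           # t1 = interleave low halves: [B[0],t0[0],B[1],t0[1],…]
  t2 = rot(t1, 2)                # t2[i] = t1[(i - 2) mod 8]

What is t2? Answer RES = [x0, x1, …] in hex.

RES = [ 0xaf  0x64  0x1c  0x64  0xcd  0xc1  0x0f  0x5d ]

t0 = [0x64, 0xc1, 0x5d, 0x64, 0x21, 0xd2, 0x8d, 0x21]
t1 = [0x1c, 0x64, 0xcd, 0xc1, 0x0f, 0x5d, 0xaf, 0x64]
t2 = [0xaf, 0x64, 0x1c, 0x64, 0xcd, 0xc1, 0x0f, 0x5d]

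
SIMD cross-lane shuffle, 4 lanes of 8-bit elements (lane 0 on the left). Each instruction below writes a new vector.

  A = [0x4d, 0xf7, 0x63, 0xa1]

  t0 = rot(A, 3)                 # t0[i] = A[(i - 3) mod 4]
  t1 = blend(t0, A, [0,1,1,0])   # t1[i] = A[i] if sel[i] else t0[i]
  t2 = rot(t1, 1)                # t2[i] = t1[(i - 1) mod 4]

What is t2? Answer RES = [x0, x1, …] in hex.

t0 = [0xf7, 0x63, 0xa1, 0x4d]
t1 = [0xf7, 0xf7, 0x63, 0x4d]
t2 = [0x4d, 0xf7, 0xf7, 0x63]

RES = [ 0x4d  0xf7  0xf7  0x63 ]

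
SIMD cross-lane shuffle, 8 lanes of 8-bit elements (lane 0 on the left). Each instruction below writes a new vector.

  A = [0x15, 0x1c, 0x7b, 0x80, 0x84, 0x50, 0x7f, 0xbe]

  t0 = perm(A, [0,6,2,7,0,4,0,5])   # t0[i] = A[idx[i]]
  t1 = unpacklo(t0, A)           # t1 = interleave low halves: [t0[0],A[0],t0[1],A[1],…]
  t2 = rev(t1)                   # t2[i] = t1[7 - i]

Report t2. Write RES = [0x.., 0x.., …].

RES = [ 0x80  0xbe  0x7b  0x7b  0x1c  0x7f  0x15  0x15 ]

t0 = [0x15, 0x7f, 0x7b, 0xbe, 0x15, 0x84, 0x15, 0x50]
t1 = [0x15, 0x15, 0x7f, 0x1c, 0x7b, 0x7b, 0xbe, 0x80]
t2 = [0x80, 0xbe, 0x7b, 0x7b, 0x1c, 0x7f, 0x15, 0x15]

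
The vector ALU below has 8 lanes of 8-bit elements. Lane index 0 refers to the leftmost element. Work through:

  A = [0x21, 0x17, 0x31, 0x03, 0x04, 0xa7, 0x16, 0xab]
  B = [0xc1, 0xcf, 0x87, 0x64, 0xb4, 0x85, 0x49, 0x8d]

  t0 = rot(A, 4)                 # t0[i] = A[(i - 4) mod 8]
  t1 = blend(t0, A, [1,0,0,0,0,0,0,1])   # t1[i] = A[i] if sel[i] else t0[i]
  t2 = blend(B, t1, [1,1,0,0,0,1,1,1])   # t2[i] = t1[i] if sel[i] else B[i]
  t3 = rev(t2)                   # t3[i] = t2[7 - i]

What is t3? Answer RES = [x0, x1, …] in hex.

  t0: 04 a7 16 ab 21 17 31 03
  t1: 21 a7 16 ab 21 17 31 ab
  t2: 21 a7 87 64 b4 17 31 ab
  t3: ab 31 17 b4 64 87 a7 21

RES = [0xab, 0x31, 0x17, 0xb4, 0x64, 0x87, 0xa7, 0x21]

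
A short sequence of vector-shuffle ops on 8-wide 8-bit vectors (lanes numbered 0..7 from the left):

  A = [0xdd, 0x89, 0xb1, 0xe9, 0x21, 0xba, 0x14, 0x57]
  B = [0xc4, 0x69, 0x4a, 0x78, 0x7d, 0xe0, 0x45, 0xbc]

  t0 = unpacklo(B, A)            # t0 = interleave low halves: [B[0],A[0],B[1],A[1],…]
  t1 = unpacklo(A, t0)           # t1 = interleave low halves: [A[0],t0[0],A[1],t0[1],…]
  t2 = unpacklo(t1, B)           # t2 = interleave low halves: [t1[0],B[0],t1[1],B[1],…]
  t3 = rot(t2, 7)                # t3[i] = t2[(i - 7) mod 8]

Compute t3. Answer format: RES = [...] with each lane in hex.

→ t0 |c4|dd|69|89|4a|b1|78|e9|
→ t1 |dd|c4|89|dd|b1|69|e9|89|
→ t2 |dd|c4|c4|69|89|4a|dd|78|
→ t3 |c4|c4|69|89|4a|dd|78|dd|

RES = [0xc4, 0xc4, 0x69, 0x89, 0x4a, 0xdd, 0x78, 0xdd]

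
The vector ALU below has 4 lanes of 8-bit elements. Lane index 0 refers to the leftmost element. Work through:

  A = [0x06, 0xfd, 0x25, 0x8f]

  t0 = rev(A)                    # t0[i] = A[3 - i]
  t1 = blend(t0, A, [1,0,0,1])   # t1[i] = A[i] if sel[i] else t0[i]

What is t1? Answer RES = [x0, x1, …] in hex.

  t0: 8f 25 fd 06
  t1: 06 25 fd 8f

RES = [0x06, 0x25, 0xfd, 0x8f]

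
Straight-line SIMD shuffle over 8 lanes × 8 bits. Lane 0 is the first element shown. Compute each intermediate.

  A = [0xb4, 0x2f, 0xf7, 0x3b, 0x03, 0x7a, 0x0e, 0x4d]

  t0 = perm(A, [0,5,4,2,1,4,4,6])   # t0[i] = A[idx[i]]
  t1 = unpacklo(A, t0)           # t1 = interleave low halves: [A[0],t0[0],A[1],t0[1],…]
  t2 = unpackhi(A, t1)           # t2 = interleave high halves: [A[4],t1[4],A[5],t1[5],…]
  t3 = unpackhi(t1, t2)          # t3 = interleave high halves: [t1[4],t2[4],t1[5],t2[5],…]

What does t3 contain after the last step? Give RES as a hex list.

RES = [0xf7, 0x0e, 0x03, 0x3b, 0x3b, 0x4d, 0xf7, 0xf7]

→ t0 |b4|7a|03|f7|2f|03|03|0e|
→ t1 |b4|b4|2f|7a|f7|03|3b|f7|
→ t2 |03|f7|7a|03|0e|3b|4d|f7|
→ t3 |f7|0e|03|3b|3b|4d|f7|f7|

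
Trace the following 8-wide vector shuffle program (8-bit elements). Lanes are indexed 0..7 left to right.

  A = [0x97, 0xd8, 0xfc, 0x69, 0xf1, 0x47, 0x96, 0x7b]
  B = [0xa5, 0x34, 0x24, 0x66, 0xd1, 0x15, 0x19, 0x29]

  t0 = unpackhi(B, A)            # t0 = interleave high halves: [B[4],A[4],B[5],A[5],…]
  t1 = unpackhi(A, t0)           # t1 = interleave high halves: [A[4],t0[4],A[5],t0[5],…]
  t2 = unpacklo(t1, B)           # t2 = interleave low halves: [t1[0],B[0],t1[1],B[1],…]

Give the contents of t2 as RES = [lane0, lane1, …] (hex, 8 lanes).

RES = [0xf1, 0xa5, 0x19, 0x34, 0x47, 0x24, 0x96, 0x66]

t0 = [0xd1, 0xf1, 0x15, 0x47, 0x19, 0x96, 0x29, 0x7b]
t1 = [0xf1, 0x19, 0x47, 0x96, 0x96, 0x29, 0x7b, 0x7b]
t2 = [0xf1, 0xa5, 0x19, 0x34, 0x47, 0x24, 0x96, 0x66]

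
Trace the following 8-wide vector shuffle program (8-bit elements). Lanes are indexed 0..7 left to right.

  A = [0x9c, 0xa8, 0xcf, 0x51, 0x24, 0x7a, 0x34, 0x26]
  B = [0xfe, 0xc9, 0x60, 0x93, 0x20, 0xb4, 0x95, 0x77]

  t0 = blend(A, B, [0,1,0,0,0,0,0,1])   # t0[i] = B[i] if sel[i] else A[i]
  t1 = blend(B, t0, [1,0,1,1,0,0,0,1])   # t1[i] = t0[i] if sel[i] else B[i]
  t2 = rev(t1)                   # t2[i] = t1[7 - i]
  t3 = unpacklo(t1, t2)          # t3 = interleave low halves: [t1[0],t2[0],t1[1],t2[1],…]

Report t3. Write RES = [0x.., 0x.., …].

RES = [0x9c, 0x77, 0xc9, 0x95, 0xcf, 0xb4, 0x51, 0x20]

t0 = [0x9c, 0xc9, 0xcf, 0x51, 0x24, 0x7a, 0x34, 0x77]
t1 = [0x9c, 0xc9, 0xcf, 0x51, 0x20, 0xb4, 0x95, 0x77]
t2 = [0x77, 0x95, 0xb4, 0x20, 0x51, 0xcf, 0xc9, 0x9c]
t3 = [0x9c, 0x77, 0xc9, 0x95, 0xcf, 0xb4, 0x51, 0x20]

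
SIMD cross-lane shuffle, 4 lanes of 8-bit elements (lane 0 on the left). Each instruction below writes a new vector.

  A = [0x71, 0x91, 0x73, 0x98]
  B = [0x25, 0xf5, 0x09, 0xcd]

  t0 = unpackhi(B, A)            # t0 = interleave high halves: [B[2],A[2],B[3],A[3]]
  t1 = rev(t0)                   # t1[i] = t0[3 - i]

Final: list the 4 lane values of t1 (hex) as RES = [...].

RES = [ 0x98  0xcd  0x73  0x09 ]

  t0: 09 73 cd 98
  t1: 98 cd 73 09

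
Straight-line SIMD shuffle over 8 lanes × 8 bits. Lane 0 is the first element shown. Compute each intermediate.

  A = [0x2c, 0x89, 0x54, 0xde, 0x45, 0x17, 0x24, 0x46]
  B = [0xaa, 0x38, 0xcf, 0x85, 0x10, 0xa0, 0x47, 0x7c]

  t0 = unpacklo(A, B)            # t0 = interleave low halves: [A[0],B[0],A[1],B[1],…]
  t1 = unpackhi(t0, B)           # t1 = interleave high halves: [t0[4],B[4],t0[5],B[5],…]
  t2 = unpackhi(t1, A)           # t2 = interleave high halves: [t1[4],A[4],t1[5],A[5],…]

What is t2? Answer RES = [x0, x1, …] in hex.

RES = [0xde, 0x45, 0x47, 0x17, 0x85, 0x24, 0x7c, 0x46]

→ t0 |2c|aa|89|38|54|cf|de|85|
→ t1 |54|10|cf|a0|de|47|85|7c|
→ t2 |de|45|47|17|85|24|7c|46|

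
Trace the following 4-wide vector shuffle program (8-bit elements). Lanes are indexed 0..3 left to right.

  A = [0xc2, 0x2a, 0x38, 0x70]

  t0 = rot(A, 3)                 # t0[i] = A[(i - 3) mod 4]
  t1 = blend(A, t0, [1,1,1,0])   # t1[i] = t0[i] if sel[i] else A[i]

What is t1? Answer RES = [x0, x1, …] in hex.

  t0: 2a 38 70 c2
  t1: 2a 38 70 70

RES = [ 0x2a  0x38  0x70  0x70 ]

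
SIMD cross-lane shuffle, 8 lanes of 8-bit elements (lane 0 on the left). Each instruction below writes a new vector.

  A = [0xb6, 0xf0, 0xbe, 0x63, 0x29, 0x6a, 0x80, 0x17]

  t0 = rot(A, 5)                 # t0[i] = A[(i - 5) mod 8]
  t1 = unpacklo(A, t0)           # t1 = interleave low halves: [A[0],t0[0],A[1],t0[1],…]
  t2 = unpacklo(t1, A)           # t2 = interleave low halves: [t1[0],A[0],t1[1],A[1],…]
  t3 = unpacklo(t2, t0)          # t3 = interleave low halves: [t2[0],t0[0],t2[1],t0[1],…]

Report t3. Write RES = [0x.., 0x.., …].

RES = [0xb6, 0x63, 0xb6, 0x29, 0x63, 0x6a, 0xf0, 0x80]

t0 = [0x63, 0x29, 0x6a, 0x80, 0x17, 0xb6, 0xf0, 0xbe]
t1 = [0xb6, 0x63, 0xf0, 0x29, 0xbe, 0x6a, 0x63, 0x80]
t2 = [0xb6, 0xb6, 0x63, 0xf0, 0xf0, 0xbe, 0x29, 0x63]
t3 = [0xb6, 0x63, 0xb6, 0x29, 0x63, 0x6a, 0xf0, 0x80]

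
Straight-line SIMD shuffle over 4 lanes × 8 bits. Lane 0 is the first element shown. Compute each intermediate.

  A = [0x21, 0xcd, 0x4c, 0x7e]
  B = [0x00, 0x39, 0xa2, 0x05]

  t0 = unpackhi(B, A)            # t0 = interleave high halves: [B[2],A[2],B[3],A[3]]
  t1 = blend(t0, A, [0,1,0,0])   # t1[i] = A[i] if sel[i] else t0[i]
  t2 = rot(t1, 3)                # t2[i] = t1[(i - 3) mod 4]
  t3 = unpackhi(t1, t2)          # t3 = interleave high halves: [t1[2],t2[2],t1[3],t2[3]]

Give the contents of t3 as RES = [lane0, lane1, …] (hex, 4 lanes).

→ t0 |a2|4c|05|7e|
→ t1 |a2|cd|05|7e|
→ t2 |cd|05|7e|a2|
→ t3 |05|7e|7e|a2|

RES = [ 0x05  0x7e  0x7e  0xa2 ]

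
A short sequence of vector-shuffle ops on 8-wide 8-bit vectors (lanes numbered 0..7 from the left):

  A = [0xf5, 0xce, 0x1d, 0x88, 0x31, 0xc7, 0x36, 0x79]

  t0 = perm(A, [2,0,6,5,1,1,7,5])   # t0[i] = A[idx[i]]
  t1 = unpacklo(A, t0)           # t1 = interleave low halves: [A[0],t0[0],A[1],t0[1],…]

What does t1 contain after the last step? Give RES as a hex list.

  t0: 1d f5 36 c7 ce ce 79 c7
  t1: f5 1d ce f5 1d 36 88 c7

RES = [ 0xf5  0x1d  0xce  0xf5  0x1d  0x36  0x88  0xc7 ]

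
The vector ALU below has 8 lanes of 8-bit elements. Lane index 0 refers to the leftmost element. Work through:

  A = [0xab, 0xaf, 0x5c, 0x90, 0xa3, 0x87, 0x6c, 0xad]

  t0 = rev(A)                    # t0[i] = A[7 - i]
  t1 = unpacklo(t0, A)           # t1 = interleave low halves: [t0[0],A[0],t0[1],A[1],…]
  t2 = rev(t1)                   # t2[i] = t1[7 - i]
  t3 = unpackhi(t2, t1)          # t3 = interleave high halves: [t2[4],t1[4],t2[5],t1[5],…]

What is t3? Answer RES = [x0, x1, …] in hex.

RES = [ 0xaf  0x87  0x6c  0x5c  0xab  0xa3  0xad  0x90 ]

t0 = [0xad, 0x6c, 0x87, 0xa3, 0x90, 0x5c, 0xaf, 0xab]
t1 = [0xad, 0xab, 0x6c, 0xaf, 0x87, 0x5c, 0xa3, 0x90]
t2 = [0x90, 0xa3, 0x5c, 0x87, 0xaf, 0x6c, 0xab, 0xad]
t3 = [0xaf, 0x87, 0x6c, 0x5c, 0xab, 0xa3, 0xad, 0x90]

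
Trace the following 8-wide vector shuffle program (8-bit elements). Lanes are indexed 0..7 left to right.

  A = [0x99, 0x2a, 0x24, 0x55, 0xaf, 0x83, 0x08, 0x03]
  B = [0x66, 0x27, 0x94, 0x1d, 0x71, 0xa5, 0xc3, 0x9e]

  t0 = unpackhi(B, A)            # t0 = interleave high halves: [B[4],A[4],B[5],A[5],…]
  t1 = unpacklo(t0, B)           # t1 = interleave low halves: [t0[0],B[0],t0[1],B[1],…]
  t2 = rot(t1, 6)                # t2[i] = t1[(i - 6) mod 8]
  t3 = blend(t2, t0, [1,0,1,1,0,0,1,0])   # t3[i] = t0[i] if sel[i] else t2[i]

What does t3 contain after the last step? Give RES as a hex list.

RES = [ 0x71  0x27  0xa5  0x83  0x83  0x1d  0x9e  0x66 ]

t0 = [0x71, 0xaf, 0xa5, 0x83, 0xc3, 0x08, 0x9e, 0x03]
t1 = [0x71, 0x66, 0xaf, 0x27, 0xa5, 0x94, 0x83, 0x1d]
t2 = [0xaf, 0x27, 0xa5, 0x94, 0x83, 0x1d, 0x71, 0x66]
t3 = [0x71, 0x27, 0xa5, 0x83, 0x83, 0x1d, 0x9e, 0x66]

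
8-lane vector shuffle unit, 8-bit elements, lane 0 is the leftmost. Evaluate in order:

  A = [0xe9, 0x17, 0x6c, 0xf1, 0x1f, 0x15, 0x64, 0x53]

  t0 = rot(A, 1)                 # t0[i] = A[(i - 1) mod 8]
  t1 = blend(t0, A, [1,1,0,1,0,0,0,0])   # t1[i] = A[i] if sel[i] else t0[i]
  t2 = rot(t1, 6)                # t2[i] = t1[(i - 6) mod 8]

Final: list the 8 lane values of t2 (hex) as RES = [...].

  t0: 53 e9 17 6c f1 1f 15 64
  t1: e9 17 17 f1 f1 1f 15 64
  t2: 17 f1 f1 1f 15 64 e9 17

RES = [ 0x17  0xf1  0xf1  0x1f  0x15  0x64  0xe9  0x17 ]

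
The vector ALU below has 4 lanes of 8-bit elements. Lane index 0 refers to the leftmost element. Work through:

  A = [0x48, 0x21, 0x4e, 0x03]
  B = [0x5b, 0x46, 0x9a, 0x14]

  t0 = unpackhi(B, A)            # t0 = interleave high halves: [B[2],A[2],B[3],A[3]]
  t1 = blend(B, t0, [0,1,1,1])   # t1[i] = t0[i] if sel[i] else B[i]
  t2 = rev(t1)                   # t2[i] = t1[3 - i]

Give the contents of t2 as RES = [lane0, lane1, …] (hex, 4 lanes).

t0 = [0x9a, 0x4e, 0x14, 0x03]
t1 = [0x5b, 0x4e, 0x14, 0x03]
t2 = [0x03, 0x14, 0x4e, 0x5b]

RES = [ 0x03  0x14  0x4e  0x5b ]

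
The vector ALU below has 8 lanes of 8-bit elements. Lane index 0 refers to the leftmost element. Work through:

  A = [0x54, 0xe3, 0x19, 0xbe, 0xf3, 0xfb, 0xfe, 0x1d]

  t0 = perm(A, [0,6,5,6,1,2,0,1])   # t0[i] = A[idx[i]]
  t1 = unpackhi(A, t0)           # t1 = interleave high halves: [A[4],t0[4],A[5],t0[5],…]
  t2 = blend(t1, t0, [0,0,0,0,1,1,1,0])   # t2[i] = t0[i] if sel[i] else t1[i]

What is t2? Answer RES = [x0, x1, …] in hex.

  t0: 54 fe fb fe e3 19 54 e3
  t1: f3 e3 fb 19 fe 54 1d e3
  t2: f3 e3 fb 19 e3 19 54 e3

RES = [ 0xf3  0xe3  0xfb  0x19  0xe3  0x19  0x54  0xe3 ]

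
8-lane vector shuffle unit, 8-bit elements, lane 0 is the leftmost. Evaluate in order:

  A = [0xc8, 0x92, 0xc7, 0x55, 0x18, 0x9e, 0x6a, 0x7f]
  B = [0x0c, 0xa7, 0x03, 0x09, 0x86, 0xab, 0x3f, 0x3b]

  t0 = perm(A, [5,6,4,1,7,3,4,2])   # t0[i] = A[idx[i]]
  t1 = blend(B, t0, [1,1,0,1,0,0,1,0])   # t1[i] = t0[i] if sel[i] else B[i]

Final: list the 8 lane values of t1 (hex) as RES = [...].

→ t0 |9e|6a|18|92|7f|55|18|c7|
→ t1 |9e|6a|03|92|86|ab|18|3b|

RES = [0x9e, 0x6a, 0x03, 0x92, 0x86, 0xab, 0x18, 0x3b]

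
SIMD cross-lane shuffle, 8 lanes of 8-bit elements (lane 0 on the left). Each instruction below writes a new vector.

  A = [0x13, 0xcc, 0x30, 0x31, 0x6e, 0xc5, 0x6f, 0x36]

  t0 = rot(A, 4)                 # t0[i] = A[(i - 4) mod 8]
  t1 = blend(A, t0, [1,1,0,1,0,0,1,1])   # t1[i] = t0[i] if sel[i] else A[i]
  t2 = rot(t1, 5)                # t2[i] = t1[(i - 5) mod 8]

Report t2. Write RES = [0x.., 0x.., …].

t0 = [0x6e, 0xc5, 0x6f, 0x36, 0x13, 0xcc, 0x30, 0x31]
t1 = [0x6e, 0xc5, 0x30, 0x36, 0x6e, 0xc5, 0x30, 0x31]
t2 = [0x36, 0x6e, 0xc5, 0x30, 0x31, 0x6e, 0xc5, 0x30]

RES = [0x36, 0x6e, 0xc5, 0x30, 0x31, 0x6e, 0xc5, 0x30]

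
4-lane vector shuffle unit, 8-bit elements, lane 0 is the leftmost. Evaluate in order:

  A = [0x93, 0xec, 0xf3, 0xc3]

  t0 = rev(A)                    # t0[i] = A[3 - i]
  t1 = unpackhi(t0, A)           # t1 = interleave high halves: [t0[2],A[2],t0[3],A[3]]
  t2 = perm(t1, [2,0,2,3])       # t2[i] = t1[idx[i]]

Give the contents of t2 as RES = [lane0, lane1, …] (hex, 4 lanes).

→ t0 |c3|f3|ec|93|
→ t1 |ec|f3|93|c3|
→ t2 |93|ec|93|c3|

RES = [0x93, 0xec, 0x93, 0xc3]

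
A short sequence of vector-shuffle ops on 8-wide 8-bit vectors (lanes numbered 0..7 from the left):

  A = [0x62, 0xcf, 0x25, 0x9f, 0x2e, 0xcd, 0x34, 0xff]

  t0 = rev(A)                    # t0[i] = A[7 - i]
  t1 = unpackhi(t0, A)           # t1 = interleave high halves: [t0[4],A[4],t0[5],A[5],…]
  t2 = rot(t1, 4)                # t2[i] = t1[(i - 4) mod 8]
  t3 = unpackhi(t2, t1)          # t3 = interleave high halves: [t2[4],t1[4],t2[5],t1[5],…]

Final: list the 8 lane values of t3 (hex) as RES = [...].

RES = [ 0x9f  0xcf  0x2e  0x34  0x25  0x62  0xcd  0xff ]

t0 = [0xff, 0x34, 0xcd, 0x2e, 0x9f, 0x25, 0xcf, 0x62]
t1 = [0x9f, 0x2e, 0x25, 0xcd, 0xcf, 0x34, 0x62, 0xff]
t2 = [0xcf, 0x34, 0x62, 0xff, 0x9f, 0x2e, 0x25, 0xcd]
t3 = [0x9f, 0xcf, 0x2e, 0x34, 0x25, 0x62, 0xcd, 0xff]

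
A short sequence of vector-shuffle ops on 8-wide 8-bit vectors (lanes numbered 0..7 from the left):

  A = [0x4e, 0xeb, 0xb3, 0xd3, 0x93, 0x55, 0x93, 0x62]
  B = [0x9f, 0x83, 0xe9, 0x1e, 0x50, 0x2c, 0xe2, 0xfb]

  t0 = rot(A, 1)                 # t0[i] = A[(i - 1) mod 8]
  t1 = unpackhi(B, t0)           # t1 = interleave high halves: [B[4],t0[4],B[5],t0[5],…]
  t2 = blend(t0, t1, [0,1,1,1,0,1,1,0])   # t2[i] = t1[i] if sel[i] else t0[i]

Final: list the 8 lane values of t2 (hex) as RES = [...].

t0 = [0x62, 0x4e, 0xeb, 0xb3, 0xd3, 0x93, 0x55, 0x93]
t1 = [0x50, 0xd3, 0x2c, 0x93, 0xe2, 0x55, 0xfb, 0x93]
t2 = [0x62, 0xd3, 0x2c, 0x93, 0xd3, 0x55, 0xfb, 0x93]

RES = [ 0x62  0xd3  0x2c  0x93  0xd3  0x55  0xfb  0x93 ]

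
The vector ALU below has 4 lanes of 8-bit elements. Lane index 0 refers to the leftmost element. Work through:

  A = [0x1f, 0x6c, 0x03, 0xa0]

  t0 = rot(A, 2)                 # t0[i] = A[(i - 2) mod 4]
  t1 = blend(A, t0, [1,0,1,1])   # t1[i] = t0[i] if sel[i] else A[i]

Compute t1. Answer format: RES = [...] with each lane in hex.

→ t0 |03|a0|1f|6c|
→ t1 |03|6c|1f|6c|

RES = [0x03, 0x6c, 0x1f, 0x6c]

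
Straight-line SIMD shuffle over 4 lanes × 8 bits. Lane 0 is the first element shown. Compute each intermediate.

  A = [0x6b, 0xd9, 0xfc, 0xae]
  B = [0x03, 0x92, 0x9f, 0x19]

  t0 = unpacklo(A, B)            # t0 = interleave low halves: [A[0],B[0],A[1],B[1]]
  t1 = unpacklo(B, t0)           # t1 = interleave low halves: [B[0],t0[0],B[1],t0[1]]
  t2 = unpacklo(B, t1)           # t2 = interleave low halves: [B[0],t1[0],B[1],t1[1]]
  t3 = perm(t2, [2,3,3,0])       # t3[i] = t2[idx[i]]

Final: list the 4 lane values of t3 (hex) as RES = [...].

→ t0 |6b|03|d9|92|
→ t1 |03|6b|92|03|
→ t2 |03|03|92|6b|
→ t3 |92|6b|6b|03|

RES = [0x92, 0x6b, 0x6b, 0x03]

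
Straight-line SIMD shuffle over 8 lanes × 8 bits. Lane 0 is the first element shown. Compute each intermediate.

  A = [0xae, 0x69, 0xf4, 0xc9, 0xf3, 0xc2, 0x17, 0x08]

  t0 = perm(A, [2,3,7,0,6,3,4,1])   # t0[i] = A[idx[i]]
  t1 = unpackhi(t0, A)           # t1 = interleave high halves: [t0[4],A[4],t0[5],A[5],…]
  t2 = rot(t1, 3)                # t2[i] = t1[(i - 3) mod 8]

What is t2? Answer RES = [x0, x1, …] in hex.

t0 = [0xf4, 0xc9, 0x08, 0xae, 0x17, 0xc9, 0xf3, 0x69]
t1 = [0x17, 0xf3, 0xc9, 0xc2, 0xf3, 0x17, 0x69, 0x08]
t2 = [0x17, 0x69, 0x08, 0x17, 0xf3, 0xc9, 0xc2, 0xf3]

RES = [0x17, 0x69, 0x08, 0x17, 0xf3, 0xc9, 0xc2, 0xf3]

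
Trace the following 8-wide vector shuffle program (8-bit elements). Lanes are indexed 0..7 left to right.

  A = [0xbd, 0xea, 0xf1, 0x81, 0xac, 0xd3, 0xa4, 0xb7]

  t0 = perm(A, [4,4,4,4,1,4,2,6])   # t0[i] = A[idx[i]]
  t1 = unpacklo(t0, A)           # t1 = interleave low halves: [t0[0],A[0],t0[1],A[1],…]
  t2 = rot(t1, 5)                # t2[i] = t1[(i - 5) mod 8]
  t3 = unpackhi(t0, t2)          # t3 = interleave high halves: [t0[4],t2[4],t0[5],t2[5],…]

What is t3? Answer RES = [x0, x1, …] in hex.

→ t0 |ac|ac|ac|ac|ea|ac|f1|a4|
→ t1 |ac|bd|ac|ea|ac|f1|ac|81|
→ t2 |ea|ac|f1|ac|81|ac|bd|ac|
→ t3 |ea|81|ac|ac|f1|bd|a4|ac|

RES = [0xea, 0x81, 0xac, 0xac, 0xf1, 0xbd, 0xa4, 0xac]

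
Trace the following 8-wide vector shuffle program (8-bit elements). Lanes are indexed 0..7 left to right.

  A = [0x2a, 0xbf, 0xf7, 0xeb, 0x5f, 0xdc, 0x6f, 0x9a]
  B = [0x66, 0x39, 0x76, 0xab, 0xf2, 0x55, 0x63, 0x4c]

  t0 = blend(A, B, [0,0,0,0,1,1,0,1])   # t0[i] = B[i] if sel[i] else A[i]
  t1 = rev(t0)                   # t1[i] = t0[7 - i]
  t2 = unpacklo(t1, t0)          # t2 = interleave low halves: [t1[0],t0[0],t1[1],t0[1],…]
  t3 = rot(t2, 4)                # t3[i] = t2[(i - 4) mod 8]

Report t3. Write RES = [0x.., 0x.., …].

t0 = [0x2a, 0xbf, 0xf7, 0xeb, 0xf2, 0x55, 0x6f, 0x4c]
t1 = [0x4c, 0x6f, 0x55, 0xf2, 0xeb, 0xf7, 0xbf, 0x2a]
t2 = [0x4c, 0x2a, 0x6f, 0xbf, 0x55, 0xf7, 0xf2, 0xeb]
t3 = [0x55, 0xf7, 0xf2, 0xeb, 0x4c, 0x2a, 0x6f, 0xbf]

RES = [0x55, 0xf7, 0xf2, 0xeb, 0x4c, 0x2a, 0x6f, 0xbf]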